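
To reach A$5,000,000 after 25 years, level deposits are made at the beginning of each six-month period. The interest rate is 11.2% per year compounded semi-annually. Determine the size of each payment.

A$18,610.51

Level annuity due; solve FV = PMT × [((1+r)^n − 1)/r] × (1+r) for PMT.
Periodic rate r = 0.112/2 per half-year; n is counted in half-years.
With n = 50: PMT = 5,000,000 / ([((1+r)^n − 1)/r] × (1+r)) = A$18,610.51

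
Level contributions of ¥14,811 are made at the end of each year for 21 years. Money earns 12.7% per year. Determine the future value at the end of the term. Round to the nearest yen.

This is an ordinary annuity: 21 deposits of ¥14,811 at the end of each year.
Periodic rate r = 0.127 per year.
FV = PMT × [((1+r)^n − 1)/r] = 14,811 × [(1+r)^21 − 1] / r = ¥1,319,472

¥1,319,472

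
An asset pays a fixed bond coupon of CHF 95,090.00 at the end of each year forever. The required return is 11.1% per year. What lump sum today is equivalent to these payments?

Periodic rate r = 0.111 per year.
Level perpetuity: PV = PMT / r = 95,090 / (0.111) = CHF 856,666.67.

CHF 856,666.67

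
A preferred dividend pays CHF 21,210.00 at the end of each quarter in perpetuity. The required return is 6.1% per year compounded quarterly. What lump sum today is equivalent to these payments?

Periodic rate r = 0.061/4 per quarter.
Level perpetuity: PV = PMT / r = 21,210 / (0.061/4) = CHF 1,390,819.67.

CHF 1,390,819.67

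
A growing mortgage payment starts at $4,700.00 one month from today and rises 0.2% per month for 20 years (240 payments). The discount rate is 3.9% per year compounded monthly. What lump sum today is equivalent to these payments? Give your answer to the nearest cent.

Periodic rate r = 0.039/12 per month; n is counted in months.
Growing ordinary annuity: PV = PMT₁ × [1 − ((1+g)/(1+r))^n] / (r − g) = 4,700 × [1 − ((1+0.002)/(1+r))^240] / (r − 0.002) = $972,334.92.

$972,334.92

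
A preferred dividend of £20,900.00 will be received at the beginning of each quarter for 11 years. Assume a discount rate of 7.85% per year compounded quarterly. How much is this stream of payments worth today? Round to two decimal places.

This is an annuity due: 44 payments of £20,900.00 at the beginning of each quarter.
Periodic rate r = 0.0785/4 per quarter; n is counted in quarters.
PV = PMT × [(1 − (1+r)^−n)/r] × (1+r) = 20,900 × [1 − (1+r)^−44] / r × (1+r) = £624,129.55

£624,129.55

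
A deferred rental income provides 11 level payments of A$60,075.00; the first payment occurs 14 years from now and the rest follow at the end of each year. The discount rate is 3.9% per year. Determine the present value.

Ordinary annuity of 11 payments, first payment at period 14.
Periodic rate r = 0.039 per year.
The ordinary-annuity PV formula values the stream one period before the first payment (period 13); discount that back 13 periods:
PV₀ = 60,075 × [1 − (1+r)^−11] / r × (1+r)^−13 = A$321,784.26

A$321,784.26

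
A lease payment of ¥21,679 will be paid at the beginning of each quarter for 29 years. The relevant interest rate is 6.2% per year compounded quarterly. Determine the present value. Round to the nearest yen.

This is an annuity due: 116 payments of ¥21,679 at the beginning of each quarter.
Periodic rate r = 0.062/4 per quarter; n is counted in quarters.
PV = PMT × [(1 − (1+r)^−n)/r] × (1+r) = 21,679 × [1 − (1+r)^−116] / r × (1+r) = ¥1,181,809

¥1,181,809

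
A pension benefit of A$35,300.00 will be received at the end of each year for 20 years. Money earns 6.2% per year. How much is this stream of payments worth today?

This is an ordinary annuity: 20 payments of A$35,300.00 at the end of each year.
Periodic rate r = 0.062 per year.
PV = PMT × [(1 − (1+r)^−n)/r] = 35,300 × [1 − (1+r)^−20] / r = A$398,395.56

A$398,395.56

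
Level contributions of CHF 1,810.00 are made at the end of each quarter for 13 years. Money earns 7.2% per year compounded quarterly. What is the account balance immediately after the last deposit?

This is an ordinary annuity: 52 deposits of CHF 1,810.00 at the end of each quarter.
Periodic rate r = 0.072/4 per quarter; n is counted in quarters.
FV = PMT × [((1+r)^n − 1)/r] = 1,810 × [(1+r)^52 − 1] / r = CHF 153,711.75

CHF 153,711.75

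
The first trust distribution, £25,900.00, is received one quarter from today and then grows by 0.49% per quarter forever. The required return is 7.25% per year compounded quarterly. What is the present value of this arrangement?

£1,958,412.10

Periodic rate r = 0.0725/4 per quarter.
Growing perpetuity (Gordon): PV = PMT₁ / (r − g) = 25,900 / (r − 0.0049) = £1,958,412.10.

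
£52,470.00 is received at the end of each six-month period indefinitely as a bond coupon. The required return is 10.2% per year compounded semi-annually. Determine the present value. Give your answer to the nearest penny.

Periodic rate r = 0.102/2 per half-year.
Level perpetuity: PV = PMT / r = 52,470 / (0.102/2) = £1,028,823.53.

£1,028,823.53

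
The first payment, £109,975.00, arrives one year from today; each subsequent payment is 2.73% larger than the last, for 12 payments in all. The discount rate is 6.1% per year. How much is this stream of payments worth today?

Periodic rate r = 0.061 per year.
Growing ordinary annuity: PV = PMT₁ × [1 − ((1+g)/(1+r))^n] / (r − g) = 109,975 × [1 − ((1+0.0273)/(1+r))^12] / (r − 0.0273) = £1,047,979.80.

£1,047,979.80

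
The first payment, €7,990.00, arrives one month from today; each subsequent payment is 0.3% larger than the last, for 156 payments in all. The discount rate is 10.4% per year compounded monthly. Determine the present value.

€824,498.11

Periodic rate r = 0.104/12 per month; n is counted in months.
Growing ordinary annuity: PV = PMT₁ × [1 − ((1+g)/(1+r))^n] / (r − g) = 7,990 × [1 − ((1+0.003)/(1+r))^156] / (r − 0.003) = €824,498.11.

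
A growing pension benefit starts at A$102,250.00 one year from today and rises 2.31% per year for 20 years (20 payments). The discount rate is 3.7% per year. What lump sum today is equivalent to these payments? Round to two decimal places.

A$1,740,011.88

Periodic rate r = 0.037 per year.
Growing ordinary annuity: PV = PMT₁ × [1 − ((1+g)/(1+r))^n] / (r − g) = 102,250 × [1 − ((1+0.0231)/(1+r))^20] / (r − 0.0231) = A$1,740,011.88.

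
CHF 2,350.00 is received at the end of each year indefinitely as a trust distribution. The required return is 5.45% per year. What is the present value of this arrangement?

Periodic rate r = 0.0545 per year.
Level perpetuity: PV = PMT / r = 2,350 / (0.0545) = CHF 43,119.27.

CHF 43,119.27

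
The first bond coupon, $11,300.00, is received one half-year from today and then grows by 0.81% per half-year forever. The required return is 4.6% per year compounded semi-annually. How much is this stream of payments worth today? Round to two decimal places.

$758,389.26

Periodic rate r = 0.046/2 per half-year.
Growing perpetuity (Gordon): PV = PMT₁ / (r − g) = 11,300 / (r − 0.0081) = $758,389.26.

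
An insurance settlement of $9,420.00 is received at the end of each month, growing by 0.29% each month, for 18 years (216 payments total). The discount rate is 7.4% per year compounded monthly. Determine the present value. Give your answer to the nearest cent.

Periodic rate r = 0.074/12 per month; n is counted in months.
Growing ordinary annuity: PV = PMT₁ × [1 − ((1+g)/(1+r))^n] / (r − g) = 9,420 × [1 − ((1+0.0029)/(1+r))^216] / (r − 0.0029) = $1,455,139.59.

$1,455,139.59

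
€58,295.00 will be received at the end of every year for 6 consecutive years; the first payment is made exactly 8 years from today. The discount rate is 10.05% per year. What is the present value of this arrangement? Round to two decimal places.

€129,681.81

Ordinary annuity of 6 payments, first payment at period 8.
Periodic rate r = 0.1005 per year.
The ordinary-annuity PV formula values the stream one period before the first payment (period 7); discount that back 7 periods:
PV₀ = 58,295 × [1 − (1+r)^−6] / r × (1+r)^−7 = €129,681.81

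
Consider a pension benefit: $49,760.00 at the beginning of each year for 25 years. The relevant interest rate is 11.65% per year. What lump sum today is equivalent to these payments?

This is an annuity due: 25 payments of $49,760.00 at the beginning of each year.
Periodic rate r = 0.1165 per year.
PV = PMT × [(1 − (1+r)^−n)/r] × (1+r) = 49,760 × [1 − (1+r)^−25] / r × (1+r) = $446,549.39

$446,549.39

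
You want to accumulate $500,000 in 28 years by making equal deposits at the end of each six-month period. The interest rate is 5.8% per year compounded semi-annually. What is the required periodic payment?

$3,663.95

Level ordinary annuity; solve FV = PMT × [((1+r)^n − 1)/r] for PMT.
Periodic rate r = 0.058/2 per half-year; n is counted in half-years.
With n = 56: PMT = 500,000 / ([((1+r)^n − 1)/r]) = $3,663.95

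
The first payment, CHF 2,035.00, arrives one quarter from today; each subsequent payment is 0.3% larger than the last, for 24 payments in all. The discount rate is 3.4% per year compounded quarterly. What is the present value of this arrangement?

Periodic rate r = 0.034/4 per quarter; n is counted in quarters.
Growing ordinary annuity: PV = PMT₁ × [1 − ((1+g)/(1+r))^n] / (r − g) = 2,035 × [1 − ((1+0.003)/(1+r))^24] / (r − 0.003) = CHF 45,509.15.

CHF 45,509.15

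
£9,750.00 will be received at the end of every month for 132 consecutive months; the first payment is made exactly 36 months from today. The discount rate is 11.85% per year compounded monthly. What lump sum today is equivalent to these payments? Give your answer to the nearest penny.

£508,678.06

Ordinary annuity of 132 payments, first payment at period 36.
Periodic rate r = 0.1185/12 per month; n is counted in months.
The ordinary-annuity PV formula values the stream one period before the first payment (period 35); discount that back 35 periods:
PV₀ = 9,750 × [1 − (1+r)^−132] / r × (1+r)^−35 = £508,678.06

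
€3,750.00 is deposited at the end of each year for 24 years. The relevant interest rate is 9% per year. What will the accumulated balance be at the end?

This is an ordinary annuity: 24 deposits of €3,750.00 at the end of each year.
Periodic rate r = 0.09 per year.
FV = PMT × [((1+r)^n − 1)/r] = 3,750 × [(1+r)^24 − 1] / r = €287,961.80

€287,961.80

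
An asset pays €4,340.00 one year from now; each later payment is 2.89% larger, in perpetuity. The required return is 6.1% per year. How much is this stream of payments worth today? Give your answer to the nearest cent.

Periodic rate r = 0.061 per year.
Growing perpetuity (Gordon): PV = PMT₁ / (r − g) = 4,340 / (r − 0.0289) = €135,202.49.

€135,202.49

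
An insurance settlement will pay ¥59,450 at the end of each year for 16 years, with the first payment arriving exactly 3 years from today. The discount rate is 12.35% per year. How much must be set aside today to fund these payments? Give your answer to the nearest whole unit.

¥322,184

Ordinary annuity of 16 payments, first payment at period 3.
Periodic rate r = 0.1235 per year.
The ordinary-annuity PV formula values the stream one period before the first payment (period 2); discount that back 2 periods:
PV₀ = 59,450 × [1 − (1+r)^−16] / r × (1+r)^−2 = ¥322,184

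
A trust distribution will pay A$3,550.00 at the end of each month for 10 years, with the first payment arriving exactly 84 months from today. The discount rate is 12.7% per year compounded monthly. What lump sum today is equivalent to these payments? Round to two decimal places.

Ordinary annuity of 120 payments, first payment at period 84.
Periodic rate r = 0.127/12 per month; n is counted in months.
The ordinary-annuity PV formula values the stream one period before the first payment (period 83); discount that back 83 periods:
PV₀ = 3,550 × [1 − (1+r)^−120] / r × (1+r)^−83 = A$100,418.22

A$100,418.22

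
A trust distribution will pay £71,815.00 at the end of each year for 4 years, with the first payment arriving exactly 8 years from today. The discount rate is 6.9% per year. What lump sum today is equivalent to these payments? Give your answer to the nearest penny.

£152,825.08

Ordinary annuity of 4 payments, first payment at period 8.
Periodic rate r = 0.069 per year.
The ordinary-annuity PV formula values the stream one period before the first payment (period 7); discount that back 7 periods:
PV₀ = 71,815 × [1 − (1+r)^−4] / r × (1+r)^−7 = £152,825.08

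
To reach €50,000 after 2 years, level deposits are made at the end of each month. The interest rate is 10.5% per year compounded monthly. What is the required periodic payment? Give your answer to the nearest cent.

€1,881.30

Level ordinary annuity; solve FV = PMT × [((1+r)^n − 1)/r] for PMT.
Periodic rate r = 0.105/12 per month; n is counted in months.
With n = 24: PMT = 50,000 / ([((1+r)^n − 1)/r]) = €1,881.30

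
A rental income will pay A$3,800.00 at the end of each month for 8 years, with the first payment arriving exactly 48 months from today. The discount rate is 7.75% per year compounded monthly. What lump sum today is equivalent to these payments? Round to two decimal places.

Ordinary annuity of 96 payments, first payment at period 48.
Periodic rate r = 0.0775/12 per month; n is counted in months.
The ordinary-annuity PV formula values the stream one period before the first payment (period 47); discount that back 47 periods:
PV₀ = 3,800 × [1 − (1+r)^−96] / r × (1+r)^−47 = A$200,421.63

A$200,421.63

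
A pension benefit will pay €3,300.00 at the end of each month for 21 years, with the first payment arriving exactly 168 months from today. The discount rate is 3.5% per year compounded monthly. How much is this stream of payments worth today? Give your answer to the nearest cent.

Ordinary annuity of 252 payments, first payment at period 168.
Periodic rate r = 0.035/12 per month; n is counted in months.
The ordinary-annuity PV formula values the stream one period before the first payment (period 167); discount that back 167 periods:
PV₀ = 3,300 × [1 − (1+r)^−252] / r × (1+r)^−167 = €361,730.52

€361,730.52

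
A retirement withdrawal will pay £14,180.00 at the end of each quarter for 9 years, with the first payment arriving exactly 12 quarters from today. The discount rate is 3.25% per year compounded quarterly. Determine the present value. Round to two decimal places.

£403,494.68

Ordinary annuity of 36 payments, first payment at period 12.
Periodic rate r = 0.0325/4 per quarter; n is counted in quarters.
The ordinary-annuity PV formula values the stream one period before the first payment (period 11); discount that back 11 periods:
PV₀ = 14,180 × [1 − (1+r)^−36] / r × (1+r)^−11 = £403,494.68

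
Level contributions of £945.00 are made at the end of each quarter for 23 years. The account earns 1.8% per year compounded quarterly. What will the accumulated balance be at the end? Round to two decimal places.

£107,405.08

This is an ordinary annuity: 92 deposits of £945.00 at the end of each quarter.
Periodic rate r = 0.018/4 per quarter; n is counted in quarters.
FV = PMT × [((1+r)^n − 1)/r] = 945 × [(1+r)^92 − 1] / r = £107,405.08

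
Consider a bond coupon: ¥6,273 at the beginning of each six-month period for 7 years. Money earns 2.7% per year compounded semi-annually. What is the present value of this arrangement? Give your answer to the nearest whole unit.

This is an annuity due: 14 payments of ¥6,273 at the beginning of each six-month period.
Periodic rate r = 0.027/2 per half-year; n is counted in half-years.
PV = PMT × [(1 − (1+r)^−n)/r] × (1+r) = 6,273 × [1 − (1+r)^−14] / r × (1+r) = ¥80,609

¥80,609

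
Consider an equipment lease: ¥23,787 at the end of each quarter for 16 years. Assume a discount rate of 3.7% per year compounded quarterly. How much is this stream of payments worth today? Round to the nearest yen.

This is an ordinary annuity: 64 payments of ¥23,787 at the end of each quarter.
Periodic rate r = 0.037/4 per quarter; n is counted in quarters.
PV = PMT × [(1 − (1+r)^−n)/r] = 23,787 × [1 − (1+r)^−64] / r = ¥1,145,049

¥1,145,049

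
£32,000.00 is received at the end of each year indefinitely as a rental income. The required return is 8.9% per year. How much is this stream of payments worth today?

Periodic rate r = 0.089 per year.
Level perpetuity: PV = PMT / r = 32,000 / (0.089) = £359,550.56.

£359,550.56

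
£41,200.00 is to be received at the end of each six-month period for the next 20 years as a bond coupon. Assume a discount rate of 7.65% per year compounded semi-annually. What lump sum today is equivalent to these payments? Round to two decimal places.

£837,136.92

This is an ordinary annuity: 40 payments of £41,200.00 at the end of each six-month period.
Periodic rate r = 0.0765/2 per half-year; n is counted in half-years.
PV = PMT × [(1 − (1+r)^−n)/r] = 41,200 × [1 − (1+r)^−40] / r = £837,136.92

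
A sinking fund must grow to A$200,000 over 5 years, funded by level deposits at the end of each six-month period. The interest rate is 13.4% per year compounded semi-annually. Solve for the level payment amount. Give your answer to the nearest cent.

A$14,681.90

Level ordinary annuity; solve FV = PMT × [((1+r)^n − 1)/r] for PMT.
Periodic rate r = 0.134/2 per half-year; n is counted in half-years.
With n = 10: PMT = 200,000 / ([((1+r)^n − 1)/r]) = A$14,681.90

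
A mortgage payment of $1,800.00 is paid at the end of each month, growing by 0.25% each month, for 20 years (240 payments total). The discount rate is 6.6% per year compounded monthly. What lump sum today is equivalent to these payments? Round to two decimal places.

Periodic rate r = 0.066/12 per month; n is counted in months.
Growing ordinary annuity: PV = PMT₁ × [1 − ((1+g)/(1+r))^n] / (r − g) = 1,800 × [1 − ((1+0.0025)/(1+r))^240] / (r − 0.0025) = $307,109.84.

$307,109.84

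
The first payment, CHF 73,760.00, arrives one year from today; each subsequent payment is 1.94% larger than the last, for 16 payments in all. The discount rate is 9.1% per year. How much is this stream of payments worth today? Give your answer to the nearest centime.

CHF 682,450.58

Periodic rate r = 0.091 per year.
Growing ordinary annuity: PV = PMT₁ × [1 − ((1+g)/(1+r))^n] / (r − g) = 73,760 × [1 − ((1+0.0194)/(1+r))^16] / (r − 0.0194) = CHF 682,450.58.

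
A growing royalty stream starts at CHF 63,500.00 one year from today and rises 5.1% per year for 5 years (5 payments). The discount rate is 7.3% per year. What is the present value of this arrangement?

Periodic rate r = 0.073 per year.
Growing ordinary annuity: PV = PMT₁ × [1 − ((1+g)/(1+r))^n] / (r − g) = 63,500 × [1 − ((1+0.051)/(1+r))^5] / (r − 0.051) = CHF 284,011.79.

CHF 284,011.79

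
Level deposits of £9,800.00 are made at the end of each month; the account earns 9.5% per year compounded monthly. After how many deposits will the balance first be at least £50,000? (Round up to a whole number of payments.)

6 payments

Periodic rate r = 0.095/12 per month; n is counted in months.
Ordinary annuity FV: 50,000 = 9,800 × [((1+r)^n − 1)/r].
(1+r)^n = 1 + 50,000 × r / 9,800, so n = ln(1 + 50,000·r/9,800) / ln(1+r) = 5.02.
Round up to a whole number of payments: n = 6.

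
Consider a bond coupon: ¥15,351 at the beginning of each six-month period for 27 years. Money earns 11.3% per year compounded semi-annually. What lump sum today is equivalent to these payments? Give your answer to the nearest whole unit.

This is an annuity due: 54 payments of ¥15,351 at the beginning of each six-month period.
Periodic rate r = 0.113/2 per half-year; n is counted in half-years.
PV = PMT × [(1 − (1+r)^−n)/r] × (1+r) = 15,351 × [1 − (1+r)^−54] / r × (1+r) = ¥272,293

¥272,293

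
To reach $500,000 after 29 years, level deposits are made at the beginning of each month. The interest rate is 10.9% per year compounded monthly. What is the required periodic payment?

Level annuity due; solve FV = PMT × [((1+r)^n − 1)/r] × (1+r) for PMT.
Periodic rate r = 0.109/12 per month; n is counted in months.
With n = 348: PMT = 500,000 / ([((1+r)^n − 1)/r] × (1+r)) = $202.19

$202.19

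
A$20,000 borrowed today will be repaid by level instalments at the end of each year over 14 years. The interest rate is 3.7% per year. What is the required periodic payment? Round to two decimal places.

A$1,856.07

Level ordinary annuity; solve PV = PMT × [(1 − (1+r)^−n)/r] for PMT.
Periodic rate r = 0.037 per year.
With n = 14: PMT = 20,000 / ([(1 − (1+r)^−n)/r]) = A$1,856.07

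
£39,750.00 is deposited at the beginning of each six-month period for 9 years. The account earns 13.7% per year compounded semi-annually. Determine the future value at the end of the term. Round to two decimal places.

£1,423,401.20

This is an annuity due: 18 deposits of £39,750.00 at the beginning of each six-month period.
Periodic rate r = 0.137/2 per half-year; n is counted in half-years.
FV = PMT × [((1+r)^n − 1)/r] × (1+r) = 39,750 × [(1+r)^18 − 1] / r × (1+r) = £1,423,401.20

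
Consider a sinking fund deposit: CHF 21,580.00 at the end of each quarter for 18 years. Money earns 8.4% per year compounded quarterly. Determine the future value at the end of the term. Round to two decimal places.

This is an ordinary annuity: 72 deposits of CHF 21,580.00 at the end of each quarter.
Periodic rate r = 0.084/4 per quarter; n is counted in quarters.
FV = PMT × [((1+r)^n − 1)/r] = 21,580 × [(1+r)^72 − 1] / r = CHF 3,561,037.74

CHF 3,561,037.74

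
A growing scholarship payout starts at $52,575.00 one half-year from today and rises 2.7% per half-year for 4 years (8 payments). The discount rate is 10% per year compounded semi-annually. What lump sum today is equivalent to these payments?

Periodic rate r = 0.1/2 per half-year; n is counted in half-years.
Growing ordinary annuity: PV = PMT₁ × [1 − ((1+g)/(1+r))^n] / (r − g) = 52,575 × [1 − ((1+0.027)/(1+r))^8] / (r − 0.027) = $371,170.16.

$371,170.16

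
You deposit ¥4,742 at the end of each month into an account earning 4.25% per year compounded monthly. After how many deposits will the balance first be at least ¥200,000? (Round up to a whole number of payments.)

40 payments

Periodic rate r = 0.0425/12 per month; n is counted in months.
Ordinary annuity FV: 200,000 = 4,742 × [((1+r)^n − 1)/r].
(1+r)^n = 1 + 200,000 × r / 4,742, so n = ln(1 + 200,000·r/4,742) / ln(1+r) = 39.38.
Round up to a whole number of payments: n = 40.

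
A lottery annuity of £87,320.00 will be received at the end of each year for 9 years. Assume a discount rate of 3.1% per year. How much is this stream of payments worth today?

£676,723.58

This is an ordinary annuity: 9 payments of £87,320.00 at the end of each year.
Periodic rate r = 0.031 per year.
PV = PMT × [(1 − (1+r)^−n)/r] = 87,320 × [1 − (1+r)^−9] / r = £676,723.58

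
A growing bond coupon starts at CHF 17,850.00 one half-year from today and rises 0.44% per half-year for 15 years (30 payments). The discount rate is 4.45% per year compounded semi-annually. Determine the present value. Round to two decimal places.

Periodic rate r = 0.0445/2 per half-year; n is counted in half-years.
Growing ordinary annuity: PV = PMT₁ × [1 − ((1+g)/(1+r))^n] / (r − g) = 17,850 × [1 − ((1+0.0044)/(1+r))^30] / (r − 0.0044) = CHF 410,494.93.

CHF 410,494.93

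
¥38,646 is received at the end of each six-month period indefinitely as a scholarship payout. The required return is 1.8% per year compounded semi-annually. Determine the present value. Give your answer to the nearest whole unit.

Periodic rate r = 0.018/2 per half-year.
Level perpetuity: PV = PMT / r = 38,646 / (0.018/2) = ¥4,294,000.

¥4,294,000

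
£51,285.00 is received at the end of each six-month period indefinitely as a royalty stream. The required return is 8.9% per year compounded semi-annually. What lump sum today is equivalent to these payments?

Periodic rate r = 0.089/2 per half-year.
Level perpetuity: PV = PMT / r = 51,285 / (0.089/2) = £1,152,471.91.

£1,152,471.91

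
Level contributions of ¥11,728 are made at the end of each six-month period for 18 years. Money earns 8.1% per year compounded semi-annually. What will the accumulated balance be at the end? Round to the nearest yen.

¥919,580

This is an ordinary annuity: 36 deposits of ¥11,728 at the end of each six-month period.
Periodic rate r = 0.081/2 per half-year; n is counted in half-years.
FV = PMT × [((1+r)^n − 1)/r] = 11,728 × [(1+r)^36 − 1] / r = ¥919,580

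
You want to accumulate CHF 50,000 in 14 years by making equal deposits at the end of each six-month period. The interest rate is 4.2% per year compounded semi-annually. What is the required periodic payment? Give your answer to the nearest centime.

Level ordinary annuity; solve FV = PMT × [((1+r)^n − 1)/r] for PMT.
Periodic rate r = 0.042/2 per half-year; n is counted in half-years.
With n = 28: PMT = 50,000 / ([((1+r)^n − 1)/r]) = CHF 1,330.03

CHF 1,330.03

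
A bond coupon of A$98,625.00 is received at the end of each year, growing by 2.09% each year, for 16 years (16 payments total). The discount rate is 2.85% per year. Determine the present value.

A$1,452,105.99

Periodic rate r = 0.0285 per year.
Growing ordinary annuity: PV = PMT₁ × [1 − ((1+g)/(1+r))^n] / (r − g) = 98,625 × [1 − ((1+0.0209)/(1+r))^16] / (r − 0.0209) = A$1,452,105.99.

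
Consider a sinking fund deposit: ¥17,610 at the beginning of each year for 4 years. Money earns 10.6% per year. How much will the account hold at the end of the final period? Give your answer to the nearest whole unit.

This is an annuity due: 4 deposits of ¥17,610 at the beginning of each year.
Periodic rate r = 0.106 per year.
FV = PMT × [((1+r)^n − 1)/r] × (1+r) = 17,610 × [(1+r)^4 − 1] / r × (1+r) = ¥91,192

¥91,192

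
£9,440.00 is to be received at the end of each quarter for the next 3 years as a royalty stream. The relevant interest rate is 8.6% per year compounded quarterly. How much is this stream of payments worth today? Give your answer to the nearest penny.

£98,917.73

This is an ordinary annuity: 12 payments of £9,440.00 at the end of each quarter.
Periodic rate r = 0.086/4 per quarter; n is counted in quarters.
PV = PMT × [(1 − (1+r)^−n)/r] = 9,440 × [1 − (1+r)^−12] / r = £98,917.73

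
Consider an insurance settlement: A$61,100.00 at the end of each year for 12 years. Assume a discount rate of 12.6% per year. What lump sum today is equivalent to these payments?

A$368,183.24

This is an ordinary annuity: 12 payments of A$61,100.00 at the end of each year.
Periodic rate r = 0.126 per year.
PV = PMT × [(1 − (1+r)^−n)/r] = 61,100 × [1 − (1+r)^−12] / r = A$368,183.24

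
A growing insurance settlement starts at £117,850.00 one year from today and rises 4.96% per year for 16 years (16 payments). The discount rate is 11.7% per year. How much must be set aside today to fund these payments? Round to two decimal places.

£1,102,564.58

Periodic rate r = 0.117 per year.
Growing ordinary annuity: PV = PMT₁ × [1 − ((1+g)/(1+r))^n] / (r − g) = 117,850 × [1 − ((1+0.0496)/(1+r))^16] / (r − 0.0496) = £1,102,564.58.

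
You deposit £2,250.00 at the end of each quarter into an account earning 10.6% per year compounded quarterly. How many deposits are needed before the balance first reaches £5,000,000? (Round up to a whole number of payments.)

Periodic rate r = 0.106/4 per quarter; n is counted in quarters.
Ordinary annuity FV: 5,000,000 = 2,250 × [((1+r)^n − 1)/r].
(1+r)^n = 1 + 5,000,000 × r / 2,250, so n = ln(1 + 5,000,000·r/2,250) / ln(1+r) = 156.47.
Round up to a whole number of payments: n = 157.

157 payments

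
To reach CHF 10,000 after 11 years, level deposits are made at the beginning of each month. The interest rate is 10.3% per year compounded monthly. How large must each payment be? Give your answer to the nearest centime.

Level annuity due; solve FV = PMT × [((1+r)^n − 1)/r] × (1+r) for PMT.
Periodic rate r = 0.103/12 per month; n is counted in months.
With n = 132: PMT = 10,000 / ([((1+r)^n − 1)/r] × (1+r)) = CHF 40.72

CHF 40.72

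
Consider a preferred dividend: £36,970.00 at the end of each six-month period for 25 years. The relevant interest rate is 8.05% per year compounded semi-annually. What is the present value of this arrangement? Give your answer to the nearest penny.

This is an ordinary annuity: 50 payments of £36,970.00 at the end of each six-month period.
Periodic rate r = 0.0805/2 per half-year; n is counted in half-years.
PV = PMT × [(1 − (1+r)^−n)/r] = 36,970 × [1 − (1+r)^−50] / r = £790,807.42

£790,807.42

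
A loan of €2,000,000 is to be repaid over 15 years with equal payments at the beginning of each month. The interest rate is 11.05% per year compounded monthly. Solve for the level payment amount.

Level annuity due; solve PV = PMT × [(1 − (1+r)^−n)/r] × (1+r) for PMT.
Periodic rate r = 0.1105/12 per month; n is counted in months.
With n = 180: PMT = 2,000,000 / ([(1 − (1+r)^−n)/r] × (1+r)) = €22,586.79

€22,586.79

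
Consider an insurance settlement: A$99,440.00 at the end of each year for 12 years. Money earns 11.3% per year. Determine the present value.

A$636,476.60

This is an ordinary annuity: 12 payments of A$99,440.00 at the end of each year.
Periodic rate r = 0.113 per year.
PV = PMT × [(1 − (1+r)^−n)/r] = 99,440 × [1 − (1+r)^−12] / r = A$636,476.60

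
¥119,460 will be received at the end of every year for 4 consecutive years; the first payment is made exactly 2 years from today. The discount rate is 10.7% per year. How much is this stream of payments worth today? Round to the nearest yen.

Ordinary annuity of 4 payments, first payment at period 2.
Periodic rate r = 0.107 per year.
The ordinary-annuity PV formula values the stream one period before the first payment (period 1); discount that back 1 periods:
PV₀ = 119,460 × [1 − (1+r)^−4] / r × (1+r)^−1 = ¥336,951

¥336,951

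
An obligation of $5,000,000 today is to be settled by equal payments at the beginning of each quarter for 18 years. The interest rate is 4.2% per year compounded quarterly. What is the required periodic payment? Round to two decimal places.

Level annuity due; solve PV = PMT × [(1 − (1+r)^−n)/r] × (1+r) for PMT.
Periodic rate r = 0.042/4 per quarter; n is counted in quarters.
With n = 72: PMT = 5,000,000 / ([(1 − (1+r)^−n)/r] × (1+r)) = $98,286.04

$98,286.04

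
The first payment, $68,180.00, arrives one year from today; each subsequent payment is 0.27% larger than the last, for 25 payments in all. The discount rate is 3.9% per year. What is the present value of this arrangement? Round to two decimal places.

Periodic rate r = 0.039 per year.
Growing ordinary annuity: PV = PMT₁ × [1 − ((1+g)/(1+r))^n] / (r − g) = 68,180 × [1 − ((1+0.0027)/(1+r))^25] / (r − 0.0027) = $1,106,201.80.

$1,106,201.80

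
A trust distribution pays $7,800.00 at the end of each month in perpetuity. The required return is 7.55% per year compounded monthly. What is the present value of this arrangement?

$1,239,735.10

Periodic rate r = 0.0755/12 per month.
Level perpetuity: PV = PMT / r = 7,800 / (0.0755/12) = $1,239,735.10.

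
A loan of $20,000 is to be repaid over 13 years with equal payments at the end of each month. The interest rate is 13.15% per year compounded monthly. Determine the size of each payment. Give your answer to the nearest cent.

Level ordinary annuity; solve PV = PMT × [(1 − (1+r)^−n)/r] for PMT.
Periodic rate r = 0.1315/12 per month; n is counted in months.
With n = 156: PMT = 20,000 / ([(1 − (1+r)^−n)/r]) = $268.14

$268.14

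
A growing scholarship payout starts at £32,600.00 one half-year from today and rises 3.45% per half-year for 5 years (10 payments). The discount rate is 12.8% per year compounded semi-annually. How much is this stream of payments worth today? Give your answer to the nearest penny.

£270,857.72

Periodic rate r = 0.128/2 per half-year; n is counted in half-years.
Growing ordinary annuity: PV = PMT₁ × [1 − ((1+g)/(1+r))^n] / (r − g) = 32,600 × [1 − ((1+0.0345)/(1+r))^10] / (r − 0.0345) = £270,857.72.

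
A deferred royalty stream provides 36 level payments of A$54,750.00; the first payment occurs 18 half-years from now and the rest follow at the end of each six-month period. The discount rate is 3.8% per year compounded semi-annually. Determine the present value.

Ordinary annuity of 36 payments, first payment at period 18.
Periodic rate r = 0.038/2 per half-year; n is counted in half-years.
The ordinary-annuity PV formula values the stream one period before the first payment (period 17); discount that back 17 periods:
PV₀ = 54,750 × [1 − (1+r)^−36] / r × (1+r)^−17 = A$1,029,848.07

A$1,029,848.07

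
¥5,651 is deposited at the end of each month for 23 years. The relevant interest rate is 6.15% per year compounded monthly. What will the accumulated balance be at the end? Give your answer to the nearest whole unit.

This is an ordinary annuity: 276 deposits of ¥5,651 at the end of each month.
Periodic rate r = 0.0615/12 per month; n is counted in months.
FV = PMT × [((1+r)^n − 1)/r] = 5,651 × [(1+r)^276 − 1] / r = ¥3,417,717

¥3,417,717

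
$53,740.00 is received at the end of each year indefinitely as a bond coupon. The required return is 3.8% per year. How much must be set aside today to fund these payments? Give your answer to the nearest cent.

Periodic rate r = 0.038 per year.
Level perpetuity: PV = PMT / r = 53,740 / (0.038) = $1,414,210.53.

$1,414,210.53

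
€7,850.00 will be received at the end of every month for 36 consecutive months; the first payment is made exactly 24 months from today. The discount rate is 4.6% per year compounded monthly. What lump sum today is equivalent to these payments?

€241,300.49

Ordinary annuity of 36 payments, first payment at period 24.
Periodic rate r = 0.046/12 per month; n is counted in months.
The ordinary-annuity PV formula values the stream one period before the first payment (period 23); discount that back 23 periods:
PV₀ = 7,850 × [1 − (1+r)^−36] / r × (1+r)^−23 = €241,300.49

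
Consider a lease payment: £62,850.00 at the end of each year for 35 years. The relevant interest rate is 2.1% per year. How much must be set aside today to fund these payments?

This is an ordinary annuity: 35 payments of £62,850.00 at the end of each year.
Periodic rate r = 0.021 per year.
PV = PMT × [(1 − (1+r)^−n)/r] = 62,850 × [1 − (1+r)^−35] / r = £1,546,801.47

£1,546,801.47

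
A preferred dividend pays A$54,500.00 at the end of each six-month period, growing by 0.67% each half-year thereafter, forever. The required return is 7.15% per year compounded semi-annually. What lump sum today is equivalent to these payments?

Periodic rate r = 0.0715/2 per half-year.
Growing perpetuity (Gordon): PV = PMT₁ / (r − g) = 54,500 / (r − 0.0067) = A$1,876,075.73.

A$1,876,075.73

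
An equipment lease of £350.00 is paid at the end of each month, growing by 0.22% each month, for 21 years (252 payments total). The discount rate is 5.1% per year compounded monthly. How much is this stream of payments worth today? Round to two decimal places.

£68,713.24

Periodic rate r = 0.051/12 per month; n is counted in months.
Growing ordinary annuity: PV = PMT₁ × [1 − ((1+g)/(1+r))^n] / (r − g) = 350 × [1 − ((1+0.0022)/(1+r))^252] / (r − 0.0022) = £68,713.24.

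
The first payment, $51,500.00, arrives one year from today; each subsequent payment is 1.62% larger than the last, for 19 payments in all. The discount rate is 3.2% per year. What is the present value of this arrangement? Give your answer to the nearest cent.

$828,182.67

Periodic rate r = 0.032 per year.
Growing ordinary annuity: PV = PMT₁ × [1 − ((1+g)/(1+r))^n] / (r − g) = 51,500 × [1 − ((1+0.0162)/(1+r))^19] / (r − 0.0162) = $828,182.67.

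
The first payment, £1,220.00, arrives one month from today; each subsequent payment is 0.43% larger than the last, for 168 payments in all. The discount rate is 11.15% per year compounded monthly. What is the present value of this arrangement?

Periodic rate r = 0.1115/12 per month; n is counted in months.
Growing ordinary annuity: PV = PMT₁ × [1 − ((1+g)/(1+r))^n] / (r − g) = 1,220 × [1 − ((1+0.0043)/(1+r))^168] / (r − 0.0043) = £138,146.69.

£138,146.69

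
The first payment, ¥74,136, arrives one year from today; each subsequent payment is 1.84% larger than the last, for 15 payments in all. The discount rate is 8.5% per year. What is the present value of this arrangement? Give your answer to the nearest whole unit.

Periodic rate r = 0.085 per year.
Growing ordinary annuity: PV = PMT₁ × [1 − ((1+g)/(1+r))^n] / (r − g) = 74,136 × [1 − ((1+0.0184)/(1+r))^15] / (r − 0.0184) = ¥682,741.

¥682,741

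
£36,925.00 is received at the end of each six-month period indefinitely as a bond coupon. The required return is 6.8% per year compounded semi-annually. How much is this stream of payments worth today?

£1,086,029.41

Periodic rate r = 0.068/2 per half-year.
Level perpetuity: PV = PMT / r = 36,925 / (0.068/2) = £1,086,029.41.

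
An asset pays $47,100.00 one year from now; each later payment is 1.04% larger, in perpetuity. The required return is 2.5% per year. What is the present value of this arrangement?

Periodic rate r = 0.025 per year.
Growing perpetuity (Gordon): PV = PMT₁ / (r − g) = 47,100 / (r − 0.0104) = $3,226,027.40.

$3,226,027.40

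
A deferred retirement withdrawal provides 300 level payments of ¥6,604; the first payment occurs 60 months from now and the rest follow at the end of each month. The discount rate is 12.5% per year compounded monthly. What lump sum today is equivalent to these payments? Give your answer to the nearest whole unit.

Ordinary annuity of 300 payments, first payment at period 60.
Periodic rate r = 0.125/12 per month; n is counted in months.
The ordinary-annuity PV formula values the stream one period before the first payment (period 59); discount that back 59 periods:
PV₀ = 6,604 × [1 − (1+r)^−300] / r × (1+r)^−59 = ¥328,632

¥328,632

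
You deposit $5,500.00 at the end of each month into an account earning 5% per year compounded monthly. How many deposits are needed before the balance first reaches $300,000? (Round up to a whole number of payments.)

50 payments

Periodic rate r = 0.05/12 per month; n is counted in months.
Ordinary annuity FV: 300,000 = 5,500 × [((1+r)^n − 1)/r].
(1+r)^n = 1 + 300,000 × r / 5,500, so n = ln(1 + 300,000·r/5,500) / ln(1+r) = 49.25.
Round up to a whole number of payments: n = 50.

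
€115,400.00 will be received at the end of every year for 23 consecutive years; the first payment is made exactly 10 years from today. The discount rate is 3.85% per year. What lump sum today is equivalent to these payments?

€1,238,647.33

Ordinary annuity of 23 payments, first payment at period 10.
Periodic rate r = 0.0385 per year.
The ordinary-annuity PV formula values the stream one period before the first payment (period 9); discount that back 9 periods:
PV₀ = 115,400 × [1 − (1+r)^−23] / r × (1+r)^−9 = €1,238,647.33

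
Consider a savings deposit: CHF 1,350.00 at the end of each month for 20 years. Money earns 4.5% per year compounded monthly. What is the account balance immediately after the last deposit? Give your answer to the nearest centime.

CHF 523,967.89

This is an ordinary annuity: 240 deposits of CHF 1,350.00 at the end of each month.
Periodic rate r = 0.045/12 per month; n is counted in months.
FV = PMT × [((1+r)^n − 1)/r] = 1,350 × [(1+r)^240 − 1] / r = CHF 523,967.89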